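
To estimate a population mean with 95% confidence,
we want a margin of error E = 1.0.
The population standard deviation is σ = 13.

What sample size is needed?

z_0.025 = 1.960
n = (z×σ/E)² = (1.960×13/1.0)²
n = 649.2304
Round up: n = 650

Answer: n = 650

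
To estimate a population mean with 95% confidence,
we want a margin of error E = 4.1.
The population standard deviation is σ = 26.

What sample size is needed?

z_0.025 = 1.960
n = (z×σ/E)² = (1.960×26/4.1)²
n = 154.4867
Round up: n = 155

Answer: n = 155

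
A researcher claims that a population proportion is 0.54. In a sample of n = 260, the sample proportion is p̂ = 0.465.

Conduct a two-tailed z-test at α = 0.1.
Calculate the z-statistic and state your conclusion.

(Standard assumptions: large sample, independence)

Answer: z = -2.4265, reject H₀

Derivation:
H₀: p = 0.54, H₁: p ≠ 0.54
Standard error: SE = √(p₀(1-p₀)/n) = √(0.54×0.46/260) = 0.030909
z-statistic: z = (p̂ - p₀)/SE = (0.465 - 0.54)/0.030909 = -2.4265
Critical value: z_0.05 = ±1.645
p-value = 0.0152
Decision: reject H₀ at α = 0.1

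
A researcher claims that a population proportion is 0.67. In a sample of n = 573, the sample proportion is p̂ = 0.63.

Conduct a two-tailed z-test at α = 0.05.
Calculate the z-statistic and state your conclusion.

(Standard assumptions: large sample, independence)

H₀: p = 0.67, H₁: p ≠ 0.67
Standard error: SE = √(p₀(1-p₀)/n) = √(0.67×0.33/573) = 0.019643
z-statistic: z = (p̂ - p₀)/SE = (0.63 - 0.67)/0.019643 = -2.0363
Critical value: z_0.025 = ±1.960
p-value = 0.0417
Decision: reject H₀ at α = 0.05

Answer: z = -2.0363, reject H₀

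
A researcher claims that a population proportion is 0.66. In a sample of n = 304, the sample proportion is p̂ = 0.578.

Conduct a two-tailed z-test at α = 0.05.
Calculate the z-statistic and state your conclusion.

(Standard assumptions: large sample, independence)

H₀: p = 0.66, H₁: p ≠ 0.66
Standard error: SE = √(p₀(1-p₀)/n) = √(0.66×0.34/304) = 0.027169
z-statistic: z = (p̂ - p₀)/SE = (0.578 - 0.66)/0.027169 = -3.0181
Critical value: z_0.025 = ±1.960
p-value = 0.0025
Decision: reject H₀ at α = 0.05

Answer: z = -3.0181, reject H₀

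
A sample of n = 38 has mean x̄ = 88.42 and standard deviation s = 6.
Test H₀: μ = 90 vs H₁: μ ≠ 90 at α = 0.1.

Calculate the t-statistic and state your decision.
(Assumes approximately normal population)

df = n - 1 = 37
SE = s/√n = 6/√38 = 0.9733
t = (x̄ - μ₀)/SE = (88.42 - 90)/0.9733 = -1.6233
Critical value: t_{0.05,37} = ±1.687
p-value ≈ 0.1130
Decision: fail to reject H₀

Answer: t = -1.6233, fail to reject H₀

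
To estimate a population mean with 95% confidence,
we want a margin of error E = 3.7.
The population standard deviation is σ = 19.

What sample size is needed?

Answer: n = 102

Derivation:
z_0.025 = 1.960
n = (z×σ/E)² = (1.960×19/3.7)²
n = 101.3015
Round up: n = 102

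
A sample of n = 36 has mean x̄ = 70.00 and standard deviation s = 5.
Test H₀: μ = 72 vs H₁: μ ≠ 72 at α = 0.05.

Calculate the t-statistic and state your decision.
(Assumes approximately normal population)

Answer: t = -2.4001, reject H₀

Derivation:
df = n - 1 = 35
SE = s/√n = 5/√36 = 0.8333
t = (x̄ - μ₀)/SE = (70.00 - 72)/0.8333 = -2.4001
Critical value: t_{0.025,35} = ±2.030
p-value ≈ 0.0218
Decision: reject H₀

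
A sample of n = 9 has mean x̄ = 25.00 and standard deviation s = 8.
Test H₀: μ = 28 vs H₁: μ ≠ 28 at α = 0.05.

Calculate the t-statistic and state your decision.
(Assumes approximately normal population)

Answer: t = -1.1250, fail to reject H₀

Derivation:
df = n - 1 = 8
SE = s/√n = 8/√9 = 2.6667
t = (x̄ - μ₀)/SE = (25.00 - 28)/2.6667 = -1.1250
Critical value: t_{0.025,8} = ±2.306
p-value ≈ 0.2932
Decision: fail to reject H₀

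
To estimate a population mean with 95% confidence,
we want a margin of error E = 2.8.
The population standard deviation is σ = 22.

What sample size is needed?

z_0.025 = 1.960
n = (z×σ/E)² = (1.960×22/2.8)²
n = 237.1600
Round up: n = 238

Answer: n = 238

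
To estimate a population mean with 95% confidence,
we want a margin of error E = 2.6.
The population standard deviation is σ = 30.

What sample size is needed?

Answer: n = 512

Derivation:
z_0.025 = 1.960
n = (z×σ/E)² = (1.960×30/2.6)²
n = 511.4556
Round up: n = 512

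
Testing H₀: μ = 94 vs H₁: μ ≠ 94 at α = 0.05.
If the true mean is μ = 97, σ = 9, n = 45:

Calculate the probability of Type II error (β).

Answer: β ≈ 0.3912

Derivation:
SE = σ/√n = 9/√45 = 1.3416
Critical values: μ₀ ± z_0.025×SE = 94 ± 1.960×1.3416
Acceptance region: (91.3705, 96.6295)
Under H₁ (μ = 97): z_high = (96.6295 - 97)/1.3416 = -0.2762, z_low = (91.3705 - 97)/1.3416 = -4.1961
β = P(not reject | H₁) = Φ(-0.2762) - Φ(-4.1961) ≈ 0.3912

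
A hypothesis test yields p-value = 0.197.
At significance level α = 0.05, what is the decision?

Compare p-value to α:
0.197 ≥ 0.05
Decision: fail to reject H₀

Answer: fail to reject H₀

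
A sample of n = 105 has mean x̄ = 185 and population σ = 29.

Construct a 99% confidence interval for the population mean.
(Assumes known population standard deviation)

Answer: (177.7097, 192.2903)

Derivation:
Confidence level: 99%, α = 0.01
z_0.005 = 2.576
SE = σ/√n = 29/√105 = 2.8301
Margin of error = 2.576 × 2.8301 = 7.2903
CI: x̄ ± margin = 185 ± 7.2903
CI: (177.7097, 192.2903)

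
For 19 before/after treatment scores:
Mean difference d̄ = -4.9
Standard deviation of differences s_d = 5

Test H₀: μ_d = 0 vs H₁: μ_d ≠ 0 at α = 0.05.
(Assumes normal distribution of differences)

df = n - 1 = 18
SE = s_d/√n = 5/√19 = 1.1471
t = d̄/SE = -4.9/1.1471 = -4.2716
Critical value: t_{0.025,18} = ±2.101
p-value ≈ 0.0005
Decision: reject H₀

Answer: t = -4.2716, reject H₀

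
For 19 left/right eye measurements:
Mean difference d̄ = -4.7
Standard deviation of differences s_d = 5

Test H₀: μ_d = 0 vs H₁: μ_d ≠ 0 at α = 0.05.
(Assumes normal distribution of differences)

df = n - 1 = 18
SE = s_d/√n = 5/√19 = 1.1471
t = d̄/SE = -4.7/1.1471 = -4.0973
Critical value: t_{0.025,18} = ±2.101
p-value ≈ 0.0007
Decision: reject H₀

Answer: t = -4.0973, reject H₀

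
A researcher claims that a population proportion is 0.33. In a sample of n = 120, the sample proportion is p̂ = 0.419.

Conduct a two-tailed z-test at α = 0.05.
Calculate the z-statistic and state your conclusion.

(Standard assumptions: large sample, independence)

H₀: p = 0.33, H₁: p ≠ 0.33
Standard error: SE = √(p₀(1-p₀)/n) = √(0.33×0.67/120) = 0.042924
z-statistic: z = (p̂ - p₀)/SE = (0.419 - 0.33)/0.042924 = 2.0734
Critical value: z_0.025 = ±1.960
p-value = 0.0381
Decision: reject H₀ at α = 0.05

Answer: z = 2.0734, reject H₀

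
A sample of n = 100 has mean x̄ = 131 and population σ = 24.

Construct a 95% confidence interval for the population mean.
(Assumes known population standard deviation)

Confidence level: 95%, α = 0.05
z_0.025 = 1.960
SE = σ/√n = 24/√100 = 2.4000
Margin of error = 1.960 × 2.4000 = 4.7040
CI: x̄ ± margin = 131 ± 4.7040
CI: (126.2960, 135.7040)

Answer: (126.2960, 135.7040)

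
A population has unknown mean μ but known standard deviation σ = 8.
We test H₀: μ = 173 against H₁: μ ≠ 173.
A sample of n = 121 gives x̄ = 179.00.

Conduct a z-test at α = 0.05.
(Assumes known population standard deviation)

Standard error: SE = σ/√n = 8/√121 = 0.7273
z-statistic: z = (x̄ - μ₀)/SE = (179.00 - 173)/0.7273 = 8.2497
Critical value: ±1.960
p-value < 0.0001
Decision: reject H₀

Answer: z = 8.2497, reject H₀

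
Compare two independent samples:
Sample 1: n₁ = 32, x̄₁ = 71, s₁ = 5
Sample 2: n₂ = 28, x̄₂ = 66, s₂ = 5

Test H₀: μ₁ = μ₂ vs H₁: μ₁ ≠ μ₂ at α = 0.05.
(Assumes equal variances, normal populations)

Pooled variance: s²_p = [31×5² + 27×5²]/(58) = 25.0000
s_p = 5.0000
SE = s_p×√(1/n₁ + 1/n₂) = 5.0000×√(1/32 + 1/28) = 1.2939
t = (x̄₁ - x̄₂)/SE = (71 - 66)/1.2939 = 3.8643
df = 58, t-critical = ±2.002
Decision: reject H₀

Answer: t = 3.8643, reject H₀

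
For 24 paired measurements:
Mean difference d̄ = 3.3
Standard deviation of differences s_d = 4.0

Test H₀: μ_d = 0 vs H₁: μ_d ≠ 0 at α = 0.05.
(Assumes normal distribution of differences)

df = n - 1 = 23
SE = s_d/√n = 4.0/√24 = 0.8165
t = d̄/SE = 3.3/0.8165 = 4.0416
Critical value: t_{0.025,23} = ±2.069
p-value ≈ 0.0005
Decision: reject H₀

Answer: t = 4.0416, reject H₀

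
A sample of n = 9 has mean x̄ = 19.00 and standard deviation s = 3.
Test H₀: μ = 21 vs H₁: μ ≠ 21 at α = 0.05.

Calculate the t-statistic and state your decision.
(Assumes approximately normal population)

Answer: t = -2.0000, fail to reject H₀

Derivation:
df = n - 1 = 8
SE = s/√n = 3/√9 = 1.0000
t = (x̄ - μ₀)/SE = (19.00 - 21)/1.0000 = -2.0000
Critical value: t_{0.025,8} = ±2.306
p-value ≈ 0.0805
Decision: fail to reject H₀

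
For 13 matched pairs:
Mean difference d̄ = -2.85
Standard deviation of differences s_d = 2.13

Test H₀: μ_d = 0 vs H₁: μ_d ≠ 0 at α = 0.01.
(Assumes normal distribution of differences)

Answer: t = -4.8240, reject H₀

Derivation:
df = n - 1 = 12
SE = s_d/√n = 2.13/√13 = 0.5908
t = d̄/SE = -2.85/0.5908 = -4.8240
Critical value: t_{0.005,12} = ±3.055
p-value ≈ 0.0004
Decision: reject H₀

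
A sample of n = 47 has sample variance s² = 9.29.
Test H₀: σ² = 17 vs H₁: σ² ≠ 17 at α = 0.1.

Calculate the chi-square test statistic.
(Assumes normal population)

df = n - 1 = 46
χ² = (n-1)s²/σ₀² = 46×9.29/17 = 25.1376
Critical values: χ²_{0.95,46} = 31.439, χ²_{0.05,46} = 62.830
Rejection region: χ² < 31.439 or χ² > 62.830
Decision: reject H₀

Answer: χ² = 25.1376, reject H₀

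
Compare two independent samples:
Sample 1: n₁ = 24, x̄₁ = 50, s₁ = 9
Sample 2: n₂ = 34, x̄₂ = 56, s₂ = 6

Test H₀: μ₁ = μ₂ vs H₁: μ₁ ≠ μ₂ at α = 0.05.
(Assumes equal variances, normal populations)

Pooled variance: s²_p = [23×9² + 33×6²]/(56) = 54.4821
s_p = 7.3812
SE = s_p×√(1/n₁ + 1/n₂) = 7.3812×√(1/24 + 1/34) = 1.9679
t = (x̄₁ - x̄₂)/SE = (50 - 56)/1.9679 = -3.0489
df = 56, t-critical = ±2.003
Decision: reject H₀

Answer: t = -3.0489, reject H₀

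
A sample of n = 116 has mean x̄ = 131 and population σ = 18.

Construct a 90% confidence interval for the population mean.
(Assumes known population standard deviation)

Answer: (128.2507, 133.7493)

Derivation:
Confidence level: 90%, α = 0.1
z_0.05 = 1.645
SE = σ/√n = 18/√116 = 1.6713
Margin of error = 1.645 × 1.6713 = 2.7493
CI: x̄ ± margin = 131 ± 2.7493
CI: (128.2507, 133.7493)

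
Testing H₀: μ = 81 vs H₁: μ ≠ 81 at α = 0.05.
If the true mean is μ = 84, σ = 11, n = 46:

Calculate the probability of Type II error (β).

Answer: β ≈ 0.5438

Derivation:
SE = σ/√n = 11/√46 = 1.6219
Critical values: μ₀ ± z_0.025×SE = 81 ± 1.960×1.6219
Acceptance region: (77.8211, 84.1789)
Under H₁ (μ = 84): z_high = (84.1789 - 84)/1.6219 = 0.1103, z_low = (77.8211 - 84)/1.6219 = -3.8097
β = P(not reject | H₁) = Φ(0.1103) - Φ(-3.8097) ≈ 0.5438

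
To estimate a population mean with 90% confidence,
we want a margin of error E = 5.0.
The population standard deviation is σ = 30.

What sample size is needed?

z_0.05 = 1.645
n = (z×σ/E)² = (1.645×30/5.0)²
n = 97.4169
Round up: n = 98

Answer: n = 98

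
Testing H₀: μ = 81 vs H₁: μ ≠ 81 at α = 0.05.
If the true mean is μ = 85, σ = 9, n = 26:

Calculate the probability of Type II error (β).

Answer: β ≈ 0.3797

Derivation:
SE = σ/√n = 9/√26 = 1.7650
Critical values: μ₀ ± z_0.025×SE = 81 ± 1.960×1.7650
Acceptance region: (77.5406, 84.4594)
Under H₁ (μ = 85): z_high = (84.4594 - 85)/1.7650 = -0.3063, z_low = (77.5406 - 85)/1.7650 = -4.2263
β = P(not reject | H₁) = Φ(-0.3063) - Φ(-4.2263) ≈ 0.3797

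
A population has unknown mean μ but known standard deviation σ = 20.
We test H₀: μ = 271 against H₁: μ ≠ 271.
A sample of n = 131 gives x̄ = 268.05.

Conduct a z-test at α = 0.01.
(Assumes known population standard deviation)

Answer: z = -1.6882, fail to reject H₀

Derivation:
Standard error: SE = σ/√n = 20/√131 = 1.7474
z-statistic: z = (x̄ - μ₀)/SE = (268.05 - 271)/1.7474 = -1.6882
Critical value: ±2.576
p-value = 0.0914
Decision: fail to reject H₀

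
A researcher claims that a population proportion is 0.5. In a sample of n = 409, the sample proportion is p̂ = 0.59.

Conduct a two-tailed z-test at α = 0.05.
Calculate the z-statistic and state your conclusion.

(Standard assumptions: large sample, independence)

H₀: p = 0.5, H₁: p ≠ 0.5
Standard error: SE = √(p₀(1-p₀)/n) = √(0.5×0.5/409) = 0.024723
z-statistic: z = (p̂ - p₀)/SE = (0.59 - 0.5)/0.024723 = 3.6403
Critical value: z_0.025 = ±1.960
p-value = 0.0003
Decision: reject H₀ at α = 0.05

Answer: z = 3.6403, reject H₀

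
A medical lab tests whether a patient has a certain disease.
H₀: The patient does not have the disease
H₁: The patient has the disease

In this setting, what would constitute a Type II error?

A Type I error (probability α) occurs when we reject a true H₀.
A Type II error (probability β) occurs when we fail to reject a false H₀.

Answer: Failing to diagnose a patient who actually has the disease (false negative)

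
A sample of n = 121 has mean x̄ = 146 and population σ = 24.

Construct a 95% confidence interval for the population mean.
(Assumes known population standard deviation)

Confidence level: 95%, α = 0.05
z_0.025 = 1.960
SE = σ/√n = 24/√121 = 2.1818
Margin of error = 1.960 × 2.1818 = 4.2763
CI: x̄ ± margin = 146 ± 4.2763
CI: (141.7237, 150.2763)

Answer: (141.7237, 150.2763)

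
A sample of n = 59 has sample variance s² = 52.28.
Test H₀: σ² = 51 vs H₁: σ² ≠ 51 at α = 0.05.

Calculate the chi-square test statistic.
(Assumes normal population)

df = n - 1 = 58
χ² = (n-1)s²/σ₀² = 58×52.28/51 = 59.4557
Critical values: χ²_{0.975,58} = 38.844, χ²_{0.025,58} = 80.936
Rejection region: χ² < 38.844 or χ² > 80.936
Decision: fail to reject H₀

Answer: χ² = 59.4557, fail to reject H₀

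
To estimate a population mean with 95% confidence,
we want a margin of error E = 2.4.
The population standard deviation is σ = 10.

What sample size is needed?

z_0.025 = 1.960
n = (z×σ/E)² = (1.960×10/2.4)²
n = 66.6944
Round up: n = 67

Answer: n = 67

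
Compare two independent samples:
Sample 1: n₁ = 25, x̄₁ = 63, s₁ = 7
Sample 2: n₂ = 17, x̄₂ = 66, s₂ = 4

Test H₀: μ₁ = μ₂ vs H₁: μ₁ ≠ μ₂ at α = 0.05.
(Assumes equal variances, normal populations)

Answer: t = -1.5950, fail to reject H₀

Derivation:
Pooled variance: s²_p = [24×7² + 16×4²]/(40) = 35.8000
s_p = 5.9833
SE = s_p×√(1/n₁ + 1/n₂) = 5.9833×√(1/25 + 1/17) = 1.8809
t = (x̄₁ - x̄₂)/SE = (63 - 66)/1.8809 = -1.5950
df = 40, t-critical = ±2.021
Decision: fail to reject H₀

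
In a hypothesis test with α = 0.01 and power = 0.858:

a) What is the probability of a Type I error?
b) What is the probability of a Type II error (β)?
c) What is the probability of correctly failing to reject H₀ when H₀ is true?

a) Type I error probability = α = 0.01
b) Power = P(reject H₀ | H₁ true) = 1 - β = 0.858, so Type II error probability = β = 1 - Power = 0.142
c) P(fail to reject H₀ | H₀ true) = 1 - α = 0.99

Answer: a) 0.01, b) 0.142, c) 0.99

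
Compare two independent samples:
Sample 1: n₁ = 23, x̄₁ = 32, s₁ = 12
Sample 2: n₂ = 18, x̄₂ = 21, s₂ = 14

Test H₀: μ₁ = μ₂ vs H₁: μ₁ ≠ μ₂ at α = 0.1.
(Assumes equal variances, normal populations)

Pooled variance: s²_p = [22×12² + 17×14²]/(39) = 166.6667
s_p = 12.9099
SE = s_p×√(1/n₁ + 1/n₂) = 12.9099×√(1/23 + 1/18) = 4.0627
t = (x̄₁ - x̄₂)/SE = (32 - 21)/4.0627 = 2.7076
df = 39, t-critical = ±1.685
Decision: reject H₀

Answer: t = 2.7076, reject H₀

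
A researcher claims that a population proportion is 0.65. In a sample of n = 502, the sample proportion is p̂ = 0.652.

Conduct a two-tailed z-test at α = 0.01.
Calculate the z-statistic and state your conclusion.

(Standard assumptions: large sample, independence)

Answer: z = 0.0939, fail to reject H₀

Derivation:
H₀: p = 0.65, H₁: p ≠ 0.65
Standard error: SE = √(p₀(1-p₀)/n) = √(0.65×0.35/502) = 0.021288
z-statistic: z = (p̂ - p₀)/SE = (0.652 - 0.65)/0.021288 = 0.0939
Critical value: z_0.005 = ±2.576
p-value = 0.9252
Decision: fail to reject H₀ at α = 0.01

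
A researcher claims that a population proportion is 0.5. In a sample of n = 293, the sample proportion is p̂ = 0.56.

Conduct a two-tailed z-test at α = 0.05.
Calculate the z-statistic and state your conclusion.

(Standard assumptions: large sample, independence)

Answer: z = 2.0541, reject H₀

Derivation:
H₀: p = 0.5, H₁: p ≠ 0.5
Standard error: SE = √(p₀(1-p₀)/n) = √(0.5×0.5/293) = 0.029210
z-statistic: z = (p̂ - p₀)/SE = (0.56 - 0.5)/0.029210 = 2.0541
Critical value: z_0.025 = ±1.960
p-value = 0.0400
Decision: reject H₀ at α = 0.05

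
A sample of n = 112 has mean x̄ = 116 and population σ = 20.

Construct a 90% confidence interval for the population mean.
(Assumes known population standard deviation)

Confidence level: 90%, α = 0.1
z_0.05 = 1.645
SE = σ/√n = 20/√112 = 1.8898
Margin of error = 1.645 × 1.8898 = 3.1087
CI: x̄ ± margin = 116 ± 3.1087
CI: (112.8913, 119.1087)

Answer: (112.8913, 119.1087)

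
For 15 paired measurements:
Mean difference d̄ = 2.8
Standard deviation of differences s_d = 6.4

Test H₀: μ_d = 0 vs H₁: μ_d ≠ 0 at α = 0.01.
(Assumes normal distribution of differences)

Answer: t = 1.6944, fail to reject H₀

Derivation:
df = n - 1 = 14
SE = s_d/√n = 6.4/√15 = 1.6525
t = d̄/SE = 2.8/1.6525 = 1.6944
Critical value: t_{0.005,14} = ±2.977
p-value ≈ 0.1123
Decision: fail to reject H₀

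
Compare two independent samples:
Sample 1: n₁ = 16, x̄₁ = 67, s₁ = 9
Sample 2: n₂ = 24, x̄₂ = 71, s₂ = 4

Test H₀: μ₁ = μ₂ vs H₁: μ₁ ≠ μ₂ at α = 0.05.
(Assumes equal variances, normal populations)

Pooled variance: s²_p = [15×9² + 23×4²]/(38) = 41.6579
s_p = 6.4543
SE = s_p×√(1/n₁ + 1/n₂) = 6.4543×√(1/16 + 1/24) = 2.0831
t = (x̄₁ - x̄₂)/SE = (67 - 71)/2.0831 = -1.9202
df = 38, t-critical = ±2.024
Decision: fail to reject H₀

Answer: t = -1.9202, fail to reject H₀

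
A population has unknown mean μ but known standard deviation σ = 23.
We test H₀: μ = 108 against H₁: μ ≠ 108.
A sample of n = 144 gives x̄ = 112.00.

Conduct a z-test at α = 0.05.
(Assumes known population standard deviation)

Standard error: SE = σ/√n = 23/√144 = 1.9167
z-statistic: z = (x̄ - μ₀)/SE = (112.00 - 108)/1.9167 = 2.0869
Critical value: ±1.960
p-value = 0.0369
Decision: reject H₀

Answer: z = 2.0869, reject H₀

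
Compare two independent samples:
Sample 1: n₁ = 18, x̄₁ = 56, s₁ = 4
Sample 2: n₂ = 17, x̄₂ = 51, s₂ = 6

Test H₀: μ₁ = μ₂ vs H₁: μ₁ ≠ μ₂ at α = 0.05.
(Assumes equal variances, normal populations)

Answer: t = 2.9165, reject H₀

Derivation:
Pooled variance: s²_p = [17×4² + 16×6²]/(33) = 25.6970
s_p = 5.0692
SE = s_p×√(1/n₁ + 1/n₂) = 5.0692×√(1/18 + 1/17) = 1.7144
t = (x̄₁ - x̄₂)/SE = (56 - 51)/1.7144 = 2.9165
df = 33, t-critical = ±2.035
Decision: reject H₀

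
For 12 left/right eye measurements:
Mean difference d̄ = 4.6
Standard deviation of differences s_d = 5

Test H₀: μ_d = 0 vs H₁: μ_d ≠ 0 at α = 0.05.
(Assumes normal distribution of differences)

df = n - 1 = 11
SE = s_d/√n = 5/√12 = 1.4434
t = d̄/SE = 4.6/1.4434 = 3.1869
Critical value: t_{0.025,11} = ±2.201
p-value ≈ 0.0087
Decision: reject H₀

Answer: t = 3.1869, reject H₀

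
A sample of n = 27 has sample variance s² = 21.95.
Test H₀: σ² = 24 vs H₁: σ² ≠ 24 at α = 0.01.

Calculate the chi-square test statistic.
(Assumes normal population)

Answer: χ² = 23.7792, fail to reject H₀

Derivation:
df = n - 1 = 26
χ² = (n-1)s²/σ₀² = 26×21.95/24 = 23.7792
Critical values: χ²_{0.995,26} = 11.160, χ²_{0.005,26} = 48.290
Rejection region: χ² < 11.160 or χ² > 48.290
Decision: fail to reject H₀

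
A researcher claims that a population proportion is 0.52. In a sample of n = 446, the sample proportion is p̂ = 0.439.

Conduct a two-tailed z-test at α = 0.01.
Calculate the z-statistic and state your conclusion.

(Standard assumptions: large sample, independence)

H₀: p = 0.52, H₁: p ≠ 0.52
Standard error: SE = √(p₀(1-p₀)/n) = √(0.52×0.48/446) = 0.023657
z-statistic: z = (p̂ - p₀)/SE = (0.439 - 0.52)/0.023657 = -3.4239
Critical value: z_0.005 = ±2.576
p-value = 0.0006
Decision: reject H₀ at α = 0.01

Answer: z = -3.4239, reject H₀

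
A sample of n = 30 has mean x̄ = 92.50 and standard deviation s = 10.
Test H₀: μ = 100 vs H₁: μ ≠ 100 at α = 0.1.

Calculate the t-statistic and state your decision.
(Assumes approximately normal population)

Answer: t = -4.1080, reject H₀

Derivation:
df = n - 1 = 29
SE = s/√n = 10/√30 = 1.8257
t = (x̄ - μ₀)/SE = (92.50 - 100)/1.8257 = -4.1080
Critical value: t_{0.05,29} = ±1.699
p-value ≈ 0.0003
Decision: reject H₀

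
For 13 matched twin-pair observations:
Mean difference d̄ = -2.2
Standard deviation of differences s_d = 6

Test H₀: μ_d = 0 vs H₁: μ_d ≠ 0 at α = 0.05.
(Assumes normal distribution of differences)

df = n - 1 = 12
SE = s_d/√n = 6/√13 = 1.6641
t = d̄/SE = -2.2/1.6641 = -1.3220
Critical value: t_{0.025,12} = ±2.179
p-value ≈ 0.2108
Decision: fail to reject H₀

Answer: t = -1.3220, fail to reject H₀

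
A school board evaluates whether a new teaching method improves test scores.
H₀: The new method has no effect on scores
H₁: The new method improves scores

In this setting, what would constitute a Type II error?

Answer: Failing to adopt an effective teaching method

Derivation:
Type I error: rejecting H₀ when it is actually true (false positive).
Type II error: failing to reject H₀ when H₁ is actually true (false negative).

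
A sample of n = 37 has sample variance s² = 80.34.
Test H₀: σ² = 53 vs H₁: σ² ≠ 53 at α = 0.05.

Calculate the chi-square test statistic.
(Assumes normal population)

Answer: χ² = 54.5706, reject H₀

Derivation:
df = n - 1 = 36
χ² = (n-1)s²/σ₀² = 36×80.34/53 = 54.5706
Critical values: χ²_{0.975,36} = 21.336, χ²_{0.025,36} = 54.437
Rejection region: χ² < 21.336 or χ² > 54.437
Decision: reject H₀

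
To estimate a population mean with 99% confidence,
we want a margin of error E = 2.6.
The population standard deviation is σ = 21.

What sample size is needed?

z_0.005 = 2.576
n = (z×σ/E)² = (2.576×21/2.6)²
n = 432.8960
Round up: n = 433

Answer: n = 433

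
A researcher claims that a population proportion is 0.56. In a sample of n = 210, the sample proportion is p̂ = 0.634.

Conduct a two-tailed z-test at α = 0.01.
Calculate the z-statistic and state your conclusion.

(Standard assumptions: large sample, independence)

H₀: p = 0.56, H₁: p ≠ 0.56
Standard error: SE = √(p₀(1-p₀)/n) = √(0.56×0.44/210) = 0.034254
z-statistic: z = (p̂ - p₀)/SE = (0.634 - 0.56)/0.034254 = 2.1603
Critical value: z_0.005 = ±2.576
p-value = 0.0307
Decision: fail to reject H₀ at α = 0.01

Answer: z = 2.1603, fail to reject H₀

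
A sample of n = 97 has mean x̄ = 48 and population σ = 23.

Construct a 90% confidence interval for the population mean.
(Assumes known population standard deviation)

Confidence level: 90%, α = 0.1
z_0.05 = 1.645
SE = σ/√n = 23/√97 = 2.3353
Margin of error = 1.645 × 2.3353 = 3.8416
CI: x̄ ± margin = 48 ± 3.8416
CI: (44.1584, 51.8416)

Answer: (44.1584, 51.8416)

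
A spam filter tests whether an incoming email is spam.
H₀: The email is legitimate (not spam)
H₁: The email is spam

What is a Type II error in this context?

Answer: Letting a spam email through to the inbox

Derivation:
Type I error (α): Rejecting H₀ when H₀ is true
Type II error (β): Failing to reject H₀ when H₁ is true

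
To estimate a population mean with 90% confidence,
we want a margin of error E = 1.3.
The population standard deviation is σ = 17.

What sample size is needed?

z_0.05 = 1.645
n = (z×σ/E)² = (1.645×17/1.3)²
n = 462.7463
Round up: n = 463

Answer: n = 463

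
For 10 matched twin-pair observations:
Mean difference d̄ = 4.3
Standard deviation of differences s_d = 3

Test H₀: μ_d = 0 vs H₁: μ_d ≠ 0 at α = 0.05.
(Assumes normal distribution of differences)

Answer: t = 4.5325, reject H₀

Derivation:
df = n - 1 = 9
SE = s_d/√n = 3/√10 = 0.9487
t = d̄/SE = 4.3/0.9487 = 4.5325
Critical value: t_{0.025,9} = ±2.262
p-value ≈ 0.0014
Decision: reject H₀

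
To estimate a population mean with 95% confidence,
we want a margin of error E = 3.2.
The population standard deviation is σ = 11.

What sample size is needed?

z_0.025 = 1.960
n = (z×σ/E)² = (1.960×11/3.2)²
n = 45.3939
Round up: n = 46

Answer: n = 46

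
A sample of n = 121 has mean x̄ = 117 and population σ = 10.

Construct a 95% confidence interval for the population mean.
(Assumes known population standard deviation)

Answer: (115.2182, 118.7818)

Derivation:
Confidence level: 95%, α = 0.05
z_0.025 = 1.960
SE = σ/√n = 10/√121 = 0.9091
Margin of error = 1.960 × 0.9091 = 1.7818
CI: x̄ ± margin = 117 ± 1.7818
CI: (115.2182, 118.7818)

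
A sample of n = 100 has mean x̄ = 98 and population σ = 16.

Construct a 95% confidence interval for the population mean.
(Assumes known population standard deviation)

Answer: (94.8640, 101.1360)

Derivation:
Confidence level: 95%, α = 0.05
z_0.025 = 1.960
SE = σ/√n = 16/√100 = 1.6000
Margin of error = 1.960 × 1.6000 = 3.1360
CI: x̄ ± margin = 98 ± 3.1360
CI: (94.8640, 101.1360)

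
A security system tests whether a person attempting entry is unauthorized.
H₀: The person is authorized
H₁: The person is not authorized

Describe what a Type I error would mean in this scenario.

A Type I error (probability α) occurs when we reject a true H₀.
A Type II error (probability β) occurs when we fail to reject a false H₀.

Answer: Denying entry to an authorized person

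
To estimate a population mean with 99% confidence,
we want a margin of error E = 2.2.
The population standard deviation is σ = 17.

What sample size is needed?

z_0.005 = 2.576
n = (z×σ/E)² = (2.576×17/2.2)²
n = 396.2271
Round up: n = 397

Answer: n = 397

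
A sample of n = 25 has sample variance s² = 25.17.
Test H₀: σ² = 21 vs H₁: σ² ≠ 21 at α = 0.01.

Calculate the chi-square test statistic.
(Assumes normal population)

df = n - 1 = 24
χ² = (n-1)s²/σ₀² = 24×25.17/21 = 28.7657
Critical values: χ²_{0.995,24} = 9.886, χ²_{0.005,24} = 45.559
Rejection region: χ² < 9.886 or χ² > 45.559
Decision: fail to reject H₀

Answer: χ² = 28.7657, fail to reject H₀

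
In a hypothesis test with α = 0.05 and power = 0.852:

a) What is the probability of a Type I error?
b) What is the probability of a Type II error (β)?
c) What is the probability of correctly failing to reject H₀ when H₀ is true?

a) Type I error probability = α = 0.05
b) Power = P(reject H₀ | H₁ true) = 1 - β = 0.852, so Type II error probability = β = 1 - Power = 0.148
c) P(fail to reject H₀ | H₀ true) = 1 - α = 0.95

Answer: a) 0.05, b) 0.148, c) 0.95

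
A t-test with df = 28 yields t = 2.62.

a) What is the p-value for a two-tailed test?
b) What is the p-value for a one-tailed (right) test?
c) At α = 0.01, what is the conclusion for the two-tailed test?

Using t-distribution with df = 28:
a) Two-tailed: p = 2×P(T > 2.62) = 0.0140
b) One-tailed: p = P(T > 2.62) = 0.0070
c) 0.0140 ≥ 0.01, fail to reject H₀

Answer: a) 0.0140, b) 0.0070, c) fail to reject H₀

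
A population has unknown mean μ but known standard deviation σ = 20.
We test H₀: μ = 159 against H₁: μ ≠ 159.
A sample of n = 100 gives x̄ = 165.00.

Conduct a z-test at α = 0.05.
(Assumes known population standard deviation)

Answer: z = 3.0000, reject H₀

Derivation:
Standard error: SE = σ/√n = 20/√100 = 2.0000
z-statistic: z = (x̄ - μ₀)/SE = (165.00 - 159)/2.0000 = 3.0000
Critical value: ±1.960
p-value = 0.0027
Decision: reject H₀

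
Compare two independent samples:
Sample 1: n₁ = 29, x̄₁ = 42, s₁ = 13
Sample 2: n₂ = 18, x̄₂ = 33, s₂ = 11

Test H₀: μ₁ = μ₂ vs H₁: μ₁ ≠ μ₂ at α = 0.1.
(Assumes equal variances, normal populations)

Answer: t = 2.4419, reject H₀

Derivation:
Pooled variance: s²_p = [28×13² + 17×11²]/(45) = 150.8667
s_p = 12.2828
SE = s_p×√(1/n₁ + 1/n₂) = 12.2828×√(1/29 + 1/18) = 3.6856
t = (x̄₁ - x̄₂)/SE = (42 - 33)/3.6856 = 2.4419
df = 45, t-critical = ±1.679
Decision: reject H₀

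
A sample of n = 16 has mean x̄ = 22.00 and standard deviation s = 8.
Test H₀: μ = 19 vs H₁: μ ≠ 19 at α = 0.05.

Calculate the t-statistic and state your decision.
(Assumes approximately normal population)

df = n - 1 = 15
SE = s/√n = 8/√16 = 2.0000
t = (x̄ - μ₀)/SE = (22.00 - 19)/2.0000 = 1.5000
Critical value: t_{0.025,15} = ±2.131
p-value ≈ 0.1544
Decision: fail to reject H₀

Answer: t = 1.5000, fail to reject H₀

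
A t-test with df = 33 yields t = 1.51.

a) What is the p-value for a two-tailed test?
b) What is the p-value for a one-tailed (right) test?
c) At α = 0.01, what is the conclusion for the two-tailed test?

Answer: a) 0.1406, b) 0.0703, c) fail to reject H₀

Derivation:
Using t-distribution with df = 33:
a) Two-tailed: p = 2×P(T > 1.51) = 0.1406
b) One-tailed: p = P(T > 1.51) = 0.0703
c) 0.1406 ≥ 0.01, fail to reject H₀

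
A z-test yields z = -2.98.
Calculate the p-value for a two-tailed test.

For z = -2.98:
p = 2×P(Z > |-2.98|) = 2×(1 - Φ(2.98)) = 0.0029

Answer: p-value ≈ 0.0029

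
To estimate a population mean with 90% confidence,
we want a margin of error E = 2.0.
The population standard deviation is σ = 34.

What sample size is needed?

z_0.05 = 1.645
n = (z×σ/E)² = (1.645×34/2.0)²
n = 782.0412
Round up: n = 783

Answer: n = 783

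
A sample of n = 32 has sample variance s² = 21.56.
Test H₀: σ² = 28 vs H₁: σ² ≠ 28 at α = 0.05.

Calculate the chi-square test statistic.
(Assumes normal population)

df = n - 1 = 31
χ² = (n-1)s²/σ₀² = 31×21.56/28 = 23.8700
Critical values: χ²_{0.975,31} = 17.539, χ²_{0.025,31} = 48.232
Rejection region: χ² < 17.539 or χ² > 48.232
Decision: fail to reject H₀

Answer: χ² = 23.8700, fail to reject H₀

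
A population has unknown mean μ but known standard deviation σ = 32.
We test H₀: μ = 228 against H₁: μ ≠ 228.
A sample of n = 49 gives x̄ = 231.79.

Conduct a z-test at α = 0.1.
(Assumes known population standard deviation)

Answer: z = 0.8291, fail to reject H₀

Derivation:
Standard error: SE = σ/√n = 32/√49 = 4.5714
z-statistic: z = (x̄ - μ₀)/SE = (231.79 - 228)/4.5714 = 0.8291
Critical value: ±1.645
p-value = 0.4070
Decision: fail to reject H₀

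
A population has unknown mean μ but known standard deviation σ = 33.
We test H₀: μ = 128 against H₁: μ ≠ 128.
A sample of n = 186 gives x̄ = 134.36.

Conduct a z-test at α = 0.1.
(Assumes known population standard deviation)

Standard error: SE = σ/√n = 33/√186 = 2.4197
z-statistic: z = (x̄ - μ₀)/SE = (134.36 - 128)/2.4197 = 2.6284
Critical value: ±1.645
p-value = 0.0086
Decision: reject H₀

Answer: z = 2.6284, reject H₀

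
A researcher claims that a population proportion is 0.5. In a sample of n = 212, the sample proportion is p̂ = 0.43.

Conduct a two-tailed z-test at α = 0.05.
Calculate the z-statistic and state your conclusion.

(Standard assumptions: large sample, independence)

H₀: p = 0.5, H₁: p ≠ 0.5
Standard error: SE = √(p₀(1-p₀)/n) = √(0.5×0.5/212) = 0.034340
z-statistic: z = (p̂ - p₀)/SE = (0.43 - 0.5)/0.034340 = -2.0384
Critical value: z_0.025 = ±1.960
p-value = 0.0415
Decision: reject H₀ at α = 0.05

Answer: z = -2.0384, reject H₀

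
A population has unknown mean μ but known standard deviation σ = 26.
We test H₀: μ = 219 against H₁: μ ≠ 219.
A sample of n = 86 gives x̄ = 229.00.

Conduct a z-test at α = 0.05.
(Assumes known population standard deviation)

Answer: z = 3.5667, reject H₀

Derivation:
Standard error: SE = σ/√n = 26/√86 = 2.8037
z-statistic: z = (x̄ - μ₀)/SE = (229.00 - 219)/2.8037 = 3.5667
Critical value: ±1.960
p-value = 0.0004
Decision: reject H₀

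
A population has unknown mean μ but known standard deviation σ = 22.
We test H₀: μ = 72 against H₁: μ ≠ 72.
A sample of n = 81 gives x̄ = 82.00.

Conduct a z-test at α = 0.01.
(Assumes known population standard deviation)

Answer: z = 4.0910, reject H₀

Derivation:
Standard error: SE = σ/√n = 22/√81 = 2.4444
z-statistic: z = (x̄ - μ₀)/SE = (82.00 - 72)/2.4444 = 4.0910
Critical value: ±2.576
p-value < 0.0001
Decision: reject H₀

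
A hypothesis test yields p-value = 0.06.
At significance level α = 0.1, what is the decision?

Compare p-value to α:
0.06 < 0.1
Decision: reject H₀

Answer: reject H₀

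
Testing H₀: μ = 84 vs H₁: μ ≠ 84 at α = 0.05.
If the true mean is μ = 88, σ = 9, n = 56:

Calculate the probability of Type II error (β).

SE = σ/√n = 9/√56 = 1.2027
Critical values: μ₀ ± z_0.025×SE = 84 ± 1.960×1.2027
Acceptance region: (81.6427, 86.3573)
Under H₁ (μ = 88): z_high = (86.3573 - 88)/1.2027 = -1.3658, z_low = (81.6427 - 88)/1.2027 = -5.2859
β = P(not reject | H₁) = Φ(-1.3658) - Φ(-5.2859) ≈ 0.0860

Answer: β ≈ 0.0860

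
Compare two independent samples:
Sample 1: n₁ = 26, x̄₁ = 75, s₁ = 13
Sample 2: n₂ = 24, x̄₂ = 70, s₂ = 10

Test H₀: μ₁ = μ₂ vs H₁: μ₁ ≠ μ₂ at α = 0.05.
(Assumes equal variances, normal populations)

Answer: t = 1.5150, fail to reject H₀

Derivation:
Pooled variance: s²_p = [25×13² + 23×10²]/(48) = 135.9375
s_p = 11.6592
SE = s_p×√(1/n₁ + 1/n₂) = 11.6592×√(1/26 + 1/24) = 3.3004
t = (x̄₁ - x̄₂)/SE = (75 - 70)/3.3004 = 1.5150
df = 48, t-critical = ±2.011
Decision: fail to reject H₀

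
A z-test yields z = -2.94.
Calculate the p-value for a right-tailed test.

For z = -2.94:
p = P(Z > -2.94) = 1 - Φ(-2.94) = 0.9984

Answer: p-value ≈ 0.9984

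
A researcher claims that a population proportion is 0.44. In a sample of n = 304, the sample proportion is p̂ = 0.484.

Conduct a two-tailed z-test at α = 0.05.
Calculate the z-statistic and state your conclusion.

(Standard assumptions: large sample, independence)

Answer: z = 1.5455, fail to reject H₀

Derivation:
H₀: p = 0.44, H₁: p ≠ 0.44
Standard error: SE = √(p₀(1-p₀)/n) = √(0.44×0.56/304) = 0.028470
z-statistic: z = (p̂ - p₀)/SE = (0.484 - 0.44)/0.028470 = 1.5455
Critical value: z_0.025 = ±1.960
p-value = 0.1222
Decision: fail to reject H₀ at α = 0.05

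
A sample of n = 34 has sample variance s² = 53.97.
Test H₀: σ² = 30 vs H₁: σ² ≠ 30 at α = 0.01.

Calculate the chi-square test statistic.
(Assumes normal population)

Answer: χ² = 59.3670, reject H₀

Derivation:
df = n - 1 = 33
χ² = (n-1)s²/σ₀² = 33×53.97/30 = 59.3670
Critical values: χ²_{0.995,33} = 15.815, χ²_{0.005,33} = 57.648
Rejection region: χ² < 15.815 or χ² > 57.648
Decision: reject H₀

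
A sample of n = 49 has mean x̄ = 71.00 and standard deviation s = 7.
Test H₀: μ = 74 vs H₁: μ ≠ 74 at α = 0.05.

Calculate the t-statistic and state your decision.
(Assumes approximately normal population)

df = n - 1 = 48
SE = s/√n = 7/√49 = 1.0000
t = (x̄ - μ₀)/SE = (71.00 - 74)/1.0000 = -3.0000
Critical value: t_{0.025,48} = ±2.011
p-value ≈ 0.0043
Decision: reject H₀

Answer: t = -3.0000, reject H₀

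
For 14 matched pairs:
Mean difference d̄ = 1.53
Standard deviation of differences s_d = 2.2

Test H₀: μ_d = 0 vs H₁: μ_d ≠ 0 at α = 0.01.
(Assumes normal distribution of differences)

df = n - 1 = 13
SE = s_d/√n = 2.2/√14 = 0.5880
t = d̄/SE = 1.53/0.5880 = 2.6020
Critical value: t_{0.005,13} = ±3.012
p-value ≈ 0.0219
Decision: fail to reject H₀

Answer: t = 2.6020, fail to reject H₀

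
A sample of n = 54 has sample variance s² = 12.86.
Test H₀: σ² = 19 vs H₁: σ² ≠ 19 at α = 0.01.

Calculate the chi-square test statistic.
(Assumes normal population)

df = n - 1 = 53
χ² = (n-1)s²/σ₀² = 53×12.86/19 = 35.8726
Critical values: χ²_{0.995,53} = 30.230, χ²_{0.005,53} = 83.253
Rejection region: χ² < 30.230 or χ² > 83.253
Decision: fail to reject H₀

Answer: χ² = 35.8726, fail to reject H₀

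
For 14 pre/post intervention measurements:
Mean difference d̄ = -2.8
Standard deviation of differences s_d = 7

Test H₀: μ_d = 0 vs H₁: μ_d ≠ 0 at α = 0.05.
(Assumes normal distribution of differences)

df = n - 1 = 13
SE = s_d/√n = 7/√14 = 1.8708
t = d̄/SE = -2.8/1.8708 = -1.4967
Critical value: t_{0.025,13} = ±2.160
p-value ≈ 0.1584
Decision: fail to reject H₀

Answer: t = -1.4967, fail to reject H₀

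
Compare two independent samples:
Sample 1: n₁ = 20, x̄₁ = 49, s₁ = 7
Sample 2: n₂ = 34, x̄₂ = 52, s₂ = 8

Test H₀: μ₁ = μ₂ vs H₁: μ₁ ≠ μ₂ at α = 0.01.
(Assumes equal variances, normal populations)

Pooled variance: s²_p = [19×7² + 33×8²]/(52) = 58.5192
s_p = 7.6498
SE = s_p×√(1/n₁ + 1/n₂) = 7.6498×√(1/20 + 1/34) = 2.1557
t = (x̄₁ - x̄₂)/SE = (49 - 52)/2.1557 = -1.3917
df = 52, t-critical = ±2.674
Decision: fail to reject H₀

Answer: t = -1.3917, fail to reject H₀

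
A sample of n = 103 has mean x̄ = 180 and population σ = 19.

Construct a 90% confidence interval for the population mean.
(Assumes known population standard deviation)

Confidence level: 90%, α = 0.1
z_0.05 = 1.645
SE = σ/√n = 19/√103 = 1.8721
Margin of error = 1.645 × 1.8721 = 3.0796
CI: x̄ ± margin = 180 ± 3.0796
CI: (176.9204, 183.0796)

Answer: (176.9204, 183.0796)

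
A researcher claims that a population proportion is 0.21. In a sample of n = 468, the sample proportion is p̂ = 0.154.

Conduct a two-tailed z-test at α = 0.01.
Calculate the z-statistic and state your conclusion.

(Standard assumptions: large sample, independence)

H₀: p = 0.21, H₁: p ≠ 0.21
Standard error: SE = √(p₀(1-p₀)/n) = √(0.21×0.79/468) = 0.018828
z-statistic: z = (p̂ - p₀)/SE = (0.154 - 0.21)/0.018828 = -2.9743
Critical value: z_0.005 = ±2.576
p-value = 0.0029
Decision: reject H₀ at α = 0.01

Answer: z = -2.9743, reject H₀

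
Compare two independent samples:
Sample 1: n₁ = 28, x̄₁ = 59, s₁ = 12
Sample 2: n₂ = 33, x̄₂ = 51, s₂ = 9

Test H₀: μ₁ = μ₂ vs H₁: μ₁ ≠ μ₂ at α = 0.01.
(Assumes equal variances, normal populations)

Pooled variance: s²_p = [27×12² + 32×9²]/(59) = 109.8305
s_p = 10.4800
SE = s_p×√(1/n₁ + 1/n₂) = 10.4800×√(1/28 + 1/33) = 2.6927
t = (x̄₁ - x̄₂)/SE = (59 - 51)/2.6927 = 2.9710
df = 59, t-critical = ±2.662
Decision: reject H₀

Answer: t = 2.9710, reject H₀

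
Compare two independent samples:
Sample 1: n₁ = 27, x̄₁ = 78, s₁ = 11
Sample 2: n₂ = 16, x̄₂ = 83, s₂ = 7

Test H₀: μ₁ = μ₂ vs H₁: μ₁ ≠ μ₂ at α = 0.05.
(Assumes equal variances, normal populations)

Pooled variance: s²_p = [26×11² + 15×7²]/(41) = 94.6585
s_p = 9.7293
SE = s_p×√(1/n₁ + 1/n₂) = 9.7293×√(1/27 + 1/16) = 3.0695
t = (x̄₁ - x̄₂)/SE = (78 - 83)/3.0695 = -1.6289
df = 41, t-critical = ±2.020
Decision: fail to reject H₀

Answer: t = -1.6289, fail to reject H₀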